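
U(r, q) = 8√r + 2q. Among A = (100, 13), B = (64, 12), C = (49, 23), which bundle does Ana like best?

Bundle A

Evaluate utility at each bundle:
U(A) = 106.000.
U(B) = 88.000.
U(C) = 102.000.
Highest utility is A, so A ≻ C ≻ B.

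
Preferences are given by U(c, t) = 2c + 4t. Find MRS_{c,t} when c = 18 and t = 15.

MRS = 0.5

MU_c = 2, MU_t = 4, so MRS = 2/4 = 0.5 at every bundle.
At (18, 15): MRS = 0.5.
So at (18, 15) the consumer would give up 0.5 units of t for one more unit of c.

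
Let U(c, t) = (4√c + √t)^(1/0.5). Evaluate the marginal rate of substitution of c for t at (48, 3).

For CES with ρ = 0.5, MRS = (4/1)·√(t/c).
At (48, 3): MRS = 1.
The indifference curve has slope −1 at this bundle.

MRS = 1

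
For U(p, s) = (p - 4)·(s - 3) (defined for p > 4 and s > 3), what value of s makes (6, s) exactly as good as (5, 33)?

U(5, 33) = 30.
Set U(6, s) = 30 and solve.
With p = 6: (6 − 4) = 2, so (s − 3) = 30/2 = 15.
So s = 3 + 15 = 18.
Check: U(6, 18) = 30.

s = 18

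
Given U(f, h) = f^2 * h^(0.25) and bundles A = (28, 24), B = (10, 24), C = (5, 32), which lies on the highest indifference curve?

Bundle A

Evaluate utility at each bundle:
U(A) = 1735.277.
U(B) = 221.336.
U(C) = 59.460.
Highest utility is A, so A ≻ B ≻ C.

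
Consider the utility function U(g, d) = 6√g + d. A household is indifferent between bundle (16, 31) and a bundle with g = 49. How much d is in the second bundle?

d = 13

U(16, 31) = 55.
Set U(49, d) = 55 and solve.
With g = 49: √49 = 7, so d = 55 − 6·7 = 13.
Check: U(49, 13) = 55.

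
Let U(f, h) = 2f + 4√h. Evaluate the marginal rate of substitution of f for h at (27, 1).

MU_f = 2, MU_h = 4/(2√h).
MRS = 2 ÷ (4/(2√h)).
At (27, 1): MRS = 1.
So at (27, 1) the consumer would give up 1 units of h for one more unit of f.

MRS = 1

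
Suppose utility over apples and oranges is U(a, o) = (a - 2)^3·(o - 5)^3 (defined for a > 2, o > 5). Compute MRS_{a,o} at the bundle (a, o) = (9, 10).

MRS = 5/7

MU_a = 3·(a−2)^2·(o−5)^3, MU_o = 3·(a−2)^3·(o−5)^2.
MRS = (o−5)/(a−2).
At (9, 10): MRS = 5/7.
That is, one extra unit of a is worth 5/7 units of o at the margin.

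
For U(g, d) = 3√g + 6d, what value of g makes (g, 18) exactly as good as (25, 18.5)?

g = 36

U(25, 18.5) = 126.
Set U(g, 18) = 126 and solve.
With d = 18: 3√g = 126 − 6·18 = 18, so √g = 6 and g = 36.
Check: U(36, 18) = 126.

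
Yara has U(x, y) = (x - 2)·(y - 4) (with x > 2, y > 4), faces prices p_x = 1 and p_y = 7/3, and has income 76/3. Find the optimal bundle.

MU_x = (y−4), MU_y = (x−2).
MRS = (y−4)/(x−2).
Tangency: set MRS = p_x/p_y = 1/(7/3) = 3/7.
So (y − 4)/(x − 2) = 3/7, i.e. (y − 4) = (3/7)·(x − 2).
Rewrite the budget in excess-of-subsistence terms: 1·(x − 2) + (7/3)·(y − 4) = 76/3 − 1·2 − (7/3)·4 = 14.
Substituting, 2·(x − 2) = 14, so x − 2 = 7 and x* = 9.
Then y − 4 = (3/7)·7 = 3, so y* = 7.

x* = 9, y* = 7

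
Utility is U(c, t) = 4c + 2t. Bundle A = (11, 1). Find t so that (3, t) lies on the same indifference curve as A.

U(11, 1) = 46.
Set U(3, t) = 46 and solve.
4·3 + 2t = 46 ⇒ 2t = 34 ⇒ t = 17.
Check: U(3, 17) = 46.

t = 17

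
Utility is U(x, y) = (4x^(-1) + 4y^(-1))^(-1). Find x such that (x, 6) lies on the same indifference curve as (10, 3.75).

x = 5

U depends on (x, y) only through S = 4x^(-1) + 4y^(-1), so equal utility means equal S. At (10, 3.75): S = 22/15.
With y = 6: 4·6^(-1) = 2/3, so 4x^(-1) = 22/15 − 2/3 = 0.8, i.e. x^(-1) = 0.2.
Hence x = 1/0.2 = 5.
Check: U(5, 6) = 0.6818.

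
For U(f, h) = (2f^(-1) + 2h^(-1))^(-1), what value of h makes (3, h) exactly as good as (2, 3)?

h = 2

U depends on (f, h) only through S = 2f^(-1) + 2h^(-1), so equal utility means equal S. At (2, 3): S = 5/3.
With f = 3: 2·3^(-1) = 2/3, so 2h^(-1) = 5/3 − 2/3 = 1, i.e. h^(-1) = 0.5.
Hence h = 1/0.5 = 2.
Check: U(3, 2) = 0.6.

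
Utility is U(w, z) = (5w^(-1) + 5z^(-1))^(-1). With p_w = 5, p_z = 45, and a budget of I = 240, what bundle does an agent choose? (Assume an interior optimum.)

w* = 12, z* = 4

For CES with ρ = -1, MRS = (z/w)^2.
Tangency: set MRS = p_w/p_z = 5/45 = 1/9.
So (z/w)^2 = 1/9; taking the square root, z/w = 1/3, i.e. z = (1/3)·w.
Substitute into the budget 5·w + 45·z = 240: 20·w = 240, so w* = 12 and z* = (1/3)·12 = 4.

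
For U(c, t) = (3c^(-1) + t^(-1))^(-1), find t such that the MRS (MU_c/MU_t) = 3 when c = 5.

For CES with ρ = -1, MRS = (3/1)·(t/c)^2.
Setting (3/1)·(t/5)^2 = 3 gives (t/5)^2 = 1, so t/5 = 1 and t = 5.

t = 5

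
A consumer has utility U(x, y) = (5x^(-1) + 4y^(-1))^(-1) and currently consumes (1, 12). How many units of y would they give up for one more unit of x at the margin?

For CES with ρ = -1, MRS = (5/4)·(y/x)^2.
At (1, 12): MRS = 180.
That is, one extra unit of x is worth 180 units of y at the margin.

MRS = 180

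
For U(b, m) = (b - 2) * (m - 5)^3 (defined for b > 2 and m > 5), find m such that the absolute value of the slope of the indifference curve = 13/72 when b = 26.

m = 18

MU_b = (m−5)^3, MU_m = 3·(b−2)·(m−5)^2.
MRS = (1/3)·(m−5)/(b−2).
Substitute b = 26: MRS = (m − 5)/72. Setting this equal to 13/72 gives m − 5 = (13/72)·72 = 13, so m = 18.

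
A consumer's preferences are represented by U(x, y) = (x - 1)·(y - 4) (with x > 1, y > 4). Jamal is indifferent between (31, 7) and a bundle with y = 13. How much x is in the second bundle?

U(31, 7) = 90.
Set U(x, 13) = 90 and solve.
With y = 13: (13 − 4) = 9, so (x − 1) = 90/9 = 10.
So x = 1 + 10 = 11.
Check: U(11, 13) = 90.

x = 11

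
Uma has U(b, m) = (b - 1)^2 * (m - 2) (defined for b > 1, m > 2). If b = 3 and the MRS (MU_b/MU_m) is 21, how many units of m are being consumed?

m = 23

MU_b = 2·(b−1)·(m−2), MU_m = (b−1)^2.
MRS = (2/1)·(m−2)/(b−1).
Substitute b = 3: MRS = (m − 2)/1. Setting this equal to 21 gives m − 2 = 21·1 = 21, so m = 23.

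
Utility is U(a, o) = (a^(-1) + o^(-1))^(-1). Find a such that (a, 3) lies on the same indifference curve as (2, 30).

U depends on (a, o) only through S = a^(-1) + o^(-1), so equal utility means equal S. At (2, 30): S = 8/15.
With o = 3: 3^(-1) = 1/3, so a^(-1) = 8/15 − 1/3 = 0.2.
Hence a = 1/0.2 = 5.
Check: U(5, 3) = 1.875.

a = 5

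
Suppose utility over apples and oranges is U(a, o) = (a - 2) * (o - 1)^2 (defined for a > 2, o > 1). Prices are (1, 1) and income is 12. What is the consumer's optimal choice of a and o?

MU_a = (o−1)^2, MU_o = 2·(a−2)·(o−1).
MRS = (1/2)·(o−1)/(a−2).
Tangency: set MRS = p_a/p_o = 1/1 = 1.
So (1/2)·(o − 1)/(a − 2) = 1, i.e. (o − 1) = 2·(a − 2).
Rewrite the budget in excess-of-subsistence terms: 1·(a − 2) + 1·(o − 1) = 12 − 1·2 − 1·1 = 9.
Substituting, 3·(a − 2) = 9, so a − 2 = 3 and a* = 5.
Then o − 1 = 2·3 = 6, so o* = 7.

a* = 5, o* = 7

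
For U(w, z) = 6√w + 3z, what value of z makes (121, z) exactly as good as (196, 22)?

z = 28

U(196, 22) = 150.
Set U(121, z) = 150 and solve.
With w = 121: √121 = 11, so 3z = 150 − 6·11 = 84 and z = 28.
Check: U(121, 28) = 150.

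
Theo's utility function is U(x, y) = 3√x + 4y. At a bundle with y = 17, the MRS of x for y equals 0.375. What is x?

x = 1

MU_x = 3/(2√x), MU_y = 4.
MRS = 3/(2√x) ÷ 4.
MRS depends only on x: 0.375/√x = 0.375 ⇒ √x = 0.375/0.375 = 1 ⇒ x = 1.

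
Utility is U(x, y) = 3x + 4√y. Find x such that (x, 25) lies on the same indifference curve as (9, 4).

U(9, 4) = 35.
Set U(x, 25) = 35 and solve.
With y = 25: √25 = 5, so 3x = 35 − 4·5 = 15 and x = 5.
Check: U(5, 25) = 35.

x = 5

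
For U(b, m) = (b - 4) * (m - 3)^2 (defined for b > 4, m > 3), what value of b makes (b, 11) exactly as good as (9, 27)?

U(9, 27) = 2880.
Set U(b, 11) = 2880 and solve.
With m = 11: (11 − 3)^2 = 64, so (b − 4) = 2880/64 = 45.
So b = 4 + 45 = 49.
Check: U(49, 11) = 2880.

b = 49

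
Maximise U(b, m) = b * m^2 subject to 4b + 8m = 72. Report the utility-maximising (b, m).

MU_b = m^2 and MU_m = 2·b·m.
MRS = MU_b/MU_m = (1/2)·m/b.
Tangency: set MRS = p_b/p_m = 4/8 = 0.5.
So (1/2)·m/b = 0.5, i.e. m = b.
Substitute into the budget 4·b + 8·m = 72: 12·b = 72, so b* = 6.
Then m* = 6.

b* = 6, m* = 6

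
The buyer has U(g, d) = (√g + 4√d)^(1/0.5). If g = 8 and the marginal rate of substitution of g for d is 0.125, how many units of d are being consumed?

For CES with ρ = 0.5, MRS = (1/4)·√(d/g).
Setting (1/4)·√(d/8) = 0.125 gives √(d/8) = 0.5, so d/8 = 0.25 and d = 2.

d = 2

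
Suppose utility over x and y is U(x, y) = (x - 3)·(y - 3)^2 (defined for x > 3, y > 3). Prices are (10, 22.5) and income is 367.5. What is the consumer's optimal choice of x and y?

MU_x = (y−3)^2, MU_y = 2·(x−3)·(y−3).
MRS = (1/2)·(y−3)/(x−3).
Tangency: set MRS = p_x/p_y = 10/22.5 = 4/9.
So (1/2)·(y − 3)/(x − 3) = 4/9, i.e. (y − 3) = (8/9)·(x − 3).
Rewrite the budget in excess-of-subsistence terms: 10·(x − 3) + 22.5·(y − 3) = 367.5 − 10·3 − 22.5·3 = 270.
Substituting, 30·(x − 3) = 270, so x − 3 = 9 and x* = 12.
Then y − 3 = (8/9)·9 = 8, so y* = 11.

x* = 12, y* = 11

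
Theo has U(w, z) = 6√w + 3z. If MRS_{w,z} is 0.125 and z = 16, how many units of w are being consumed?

MU_w = 6/(2√w), MU_z = 3.
MRS = 6/(2√w) ÷ 3.
MRS depends only on w: 1/√w = 0.125 ⇒ √w = 1/0.125 = 8 ⇒ w = 64.

w = 64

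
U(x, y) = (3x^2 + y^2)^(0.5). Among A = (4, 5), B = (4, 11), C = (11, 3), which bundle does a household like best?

Evaluate utility at each bundle:
U(A) = 8.544.
U(B) = 13.000.
U(C) = 19.287.
Highest utility is C, so C ≻ B ≻ A.

Bundle C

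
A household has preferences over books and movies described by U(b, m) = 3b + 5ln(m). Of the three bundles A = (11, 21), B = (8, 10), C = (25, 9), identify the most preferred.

Evaluate utility at each bundle:
U(A) = 48.223.
U(B) = 35.513.
U(C) = 85.986.
Highest utility is C, so C ≻ A ≻ B.

Bundle C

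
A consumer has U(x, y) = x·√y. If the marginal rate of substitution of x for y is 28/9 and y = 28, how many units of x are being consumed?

MU_x = √y and MU_y = 0.5·x·y^(-0.5).
MRS = MU_x/MU_y = (2)·y/x.
Substitute y = 28: MRS = 56/x. Setting 56/x = 28/9 gives x = 56/(28/9) = 18.

x = 18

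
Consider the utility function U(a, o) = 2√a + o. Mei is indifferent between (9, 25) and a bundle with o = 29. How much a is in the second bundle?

a = 1

U(9, 25) = 31.
Set U(a, 29) = 31 and solve.
With o = 29: 2√a = 31 − 29 = 2, so √a = 1 and a = 1.
Check: U(1, 29) = 31.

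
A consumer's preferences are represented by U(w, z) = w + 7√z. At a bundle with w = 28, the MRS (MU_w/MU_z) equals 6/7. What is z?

MU_w = 1, MU_z = 7/(2√z).
MRS = 1 ÷ (7/(2√z)).
MRS depends only on z: (2/7)·√z = 6/7 ⇒ √z = (6/7)/(2/7) = 3 ⇒ z = 9.

z = 9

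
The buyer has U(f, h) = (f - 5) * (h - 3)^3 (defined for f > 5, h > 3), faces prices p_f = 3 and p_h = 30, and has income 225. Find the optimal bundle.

f* = 15, h* = 6

MU_f = (h−3)^3, MU_h = 3·(f−5)·(h−3)^2.
MRS = (1/3)·(h−3)/(f−5).
Tangency: set MRS = p_f/p_h = 3/30 = 0.1.
So (1/3)·(h − 3)/(f − 5) = 0.1, i.e. (h − 3) = 0.3·(f − 5).
Rewrite the budget in excess-of-subsistence terms: 3·(f − 5) + 30·(h − 3) = 225 − 3·5 − 30·3 = 120.
Substituting, 12·(f − 5) = 120, so f − 5 = 10 and f* = 15.
Then h − 3 = 0.3·10 = 3, so h* = 6.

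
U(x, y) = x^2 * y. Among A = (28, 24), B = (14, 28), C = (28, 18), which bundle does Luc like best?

Bundle A

Evaluate utility at each bundle:
U(A) = 18816.
U(B) = 5488.
U(C) = 14112.
Highest utility is A, so A ≻ C ≻ B.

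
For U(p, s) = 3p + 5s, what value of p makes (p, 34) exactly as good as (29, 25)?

p = 14

U(29, 25) = 212.
Set U(p, 34) = 212 and solve.
3p + 5·34 = 212 ⇒ 3p = 42 ⇒ p = 14.
Check: U(14, 34) = 212.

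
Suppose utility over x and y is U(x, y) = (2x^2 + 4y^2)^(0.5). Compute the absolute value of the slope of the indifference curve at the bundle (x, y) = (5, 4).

MRS = 0.625

For CES with ρ = 2, MRS = (2/4)·(y/x)^(-1).
At (5, 4): MRS = 0.625.
So at (5, 4) the consumer would give up 0.625 units of y for one more unit of x.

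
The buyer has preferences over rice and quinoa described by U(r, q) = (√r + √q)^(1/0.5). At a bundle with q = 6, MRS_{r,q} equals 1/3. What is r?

r = 54

For CES with ρ = 0.5, MRS = √(q/r).
Setting √(6/r) = 1/3 gives 6/r = 1/9 and r = 54.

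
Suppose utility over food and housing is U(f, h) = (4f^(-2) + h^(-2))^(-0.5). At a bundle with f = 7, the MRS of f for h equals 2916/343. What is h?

h = 9

For CES with ρ = -2, MRS = (4/1)·(h/f)^3.
Setting (4/1)·(h/7)^3 = 2916/343 gives (h/7)^3 = 729/343, so h/7 = 9/7 and h = 9.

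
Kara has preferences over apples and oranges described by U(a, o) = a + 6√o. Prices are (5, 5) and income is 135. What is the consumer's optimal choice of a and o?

a* = 18, o* = 9

MU_a = 1, MU_o = 6/(2√o).
MRS = 1 ÷ (6/(2√o)).
Tangency: set MRS = p_a/p_o = 5/5 = 1.
MRS depends only on o: (1/3)·√o = 1 ⇒ √o = 1/(1/3) = 3 ⇒ o* = 9.
From the budget, 5·a = 135 − 5·9 = 90, so a* = 18.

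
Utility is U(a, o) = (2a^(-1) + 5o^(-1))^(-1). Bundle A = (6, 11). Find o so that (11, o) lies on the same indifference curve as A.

o = 8.25

U depends on (a, o) only through S = 2a^(-1) + 5o^(-1), so equal utility means equal S. At (6, 11): S = 26/33.
With a = 11: 2·11^(-1) = 2/11, so 5o^(-1) = 26/33 − 2/11 = 20/33, i.e. o^(-1) = 4/33.
Hence o = 1/(4/33) = 8.25.
Check: U(11, 8.25) = 1.2692.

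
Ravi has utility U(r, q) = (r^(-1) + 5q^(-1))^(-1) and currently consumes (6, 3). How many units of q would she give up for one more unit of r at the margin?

MRS = 0.05

For CES with ρ = -1, MRS = (1/5)·(q/r)^2.
At (6, 3): MRS = 0.05.
So at (6, 3) the consumer would give up 0.05 units of q for one more unit of r.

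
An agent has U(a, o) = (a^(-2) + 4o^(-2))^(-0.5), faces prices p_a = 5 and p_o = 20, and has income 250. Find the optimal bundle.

a* = 10, o* = 10

For CES with ρ = -2, MRS = (1/4)·(o/a)^3.
Tangency: set MRS = p_a/p_o = 5/20 = 0.25.
So (o/a)^3 = 1; taking the cube root, o/a = 1, i.e. o = a.
Substitute into the budget 5·a + 20·o = 250: 25·a = 250, so a* = 10 and o* = 10.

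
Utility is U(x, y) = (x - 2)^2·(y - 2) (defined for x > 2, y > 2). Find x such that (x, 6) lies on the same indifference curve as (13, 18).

U(13, 18) = 1936.
Set U(x, 6) = 1936 and solve.
With y = 6: (6 − 2) = 4, so (x − 2)^2 = 1936/4 = 484.
Taking the square root (with x > 2): x − 2 = 22, so x = 24.
Check: U(24, 6) = 1936.

x = 24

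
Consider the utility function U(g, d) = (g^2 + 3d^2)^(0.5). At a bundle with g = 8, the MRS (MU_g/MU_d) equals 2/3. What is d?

For CES with ρ = 2, MRS = (1/3)·(d/g)^(-1).
Setting (1/3)·(d/8)^(-1) = 2/3 gives (d/8)^(-1) = 2, so d/8 = 0.5 and d = 4.

d = 4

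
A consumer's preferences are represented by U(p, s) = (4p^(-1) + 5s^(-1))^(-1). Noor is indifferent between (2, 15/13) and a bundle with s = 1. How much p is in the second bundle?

p = 3

U depends on (p, s) only through S = 4p^(-1) + 5s^(-1), so equal utility means equal S. At (2, 15/13): S = 19/3.
With s = 1: 5·1^(-1) = 5, so 4p^(-1) = 19/3 − 5 = 4/3, i.e. p^(-1) = 1/3.
Hence p = 1/(1/3) = 3.
Check: U(3, 1) = 0.1579.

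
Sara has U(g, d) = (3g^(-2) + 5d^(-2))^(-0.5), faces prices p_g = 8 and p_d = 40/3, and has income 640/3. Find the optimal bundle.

For CES with ρ = -2, MRS = (3/5)·(d/g)^3.
Tangency: set MRS = p_g/p_d = 8/(40/3) = 0.6.
So (d/g)^3 = 1; taking the cube root, d/g = 1, i.e. d = g.
Substitute into the budget 8·g + (40/3)·d = 640/3: (64/3)·g = 640/3, so g* = 10 and d* = 10.

g* = 10, d* = 10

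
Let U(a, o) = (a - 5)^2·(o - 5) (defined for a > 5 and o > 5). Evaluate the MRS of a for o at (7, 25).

MRS = 20

MU_a = 2·(a−5)·(o−5), MU_o = (a−5)^2.
MRS = (2/1)·(o−5)/(a−5).
At (7, 25): MRS = 20.
So at (7, 25) the consumer would give up 20 units of o for one more unit of a.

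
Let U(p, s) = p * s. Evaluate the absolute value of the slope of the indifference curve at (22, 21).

MU_p = s and MU_s = p.
MRS = MU_p/MU_s = s/p.
At (22, 21): MRS = 21/22.
So at (22, 21) the consumer would give up 21/22 units of s for one more unit of p.

MRS = 21/22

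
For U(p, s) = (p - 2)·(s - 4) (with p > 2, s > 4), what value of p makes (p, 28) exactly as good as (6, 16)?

U(6, 16) = 48.
Set U(p, 28) = 48 and solve.
With s = 28: (28 − 4) = 24, so (p − 2) = 48/24 = 2.
So p = 2 + 2 = 4.
Check: U(4, 28) = 48.

p = 4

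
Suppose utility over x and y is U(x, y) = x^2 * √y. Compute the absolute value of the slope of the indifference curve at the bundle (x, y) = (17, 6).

MRS = 24/17

MU_x = 2·x·√y and MU_y = 0.5·x^2·y^(-0.5).
MRS = MU_x/MU_y = (4)·y/x.
At (17, 6): MRS = 24/17.
So at (17, 6) the consumer would give up 24/17 units of y for one more unit of x.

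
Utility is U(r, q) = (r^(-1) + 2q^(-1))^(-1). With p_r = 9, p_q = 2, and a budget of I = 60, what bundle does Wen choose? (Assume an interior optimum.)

r* = 4, q* = 12

For CES with ρ = -1, MRS = (1/2)·(q/r)^2.
Tangency: set MRS = p_r/p_q = 9/2 = 4.5.
So (q/r)^2 = 9; taking the square root, q/r = 3, i.e. q = 3·r.
Substitute into the budget 9·r + 2·q = 60: 15·r = 60, so r* = 4 and q* = 3·4 = 12.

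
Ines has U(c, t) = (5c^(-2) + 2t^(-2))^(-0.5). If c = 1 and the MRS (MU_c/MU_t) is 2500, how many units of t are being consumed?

t = 10

For CES with ρ = -2, MRS = (5/2)·(t/c)^3.
Setting (5/2)·(t/1)^3 = 2500 gives (t/1)^3 = 1000, so t/1 = 10 and t = 10.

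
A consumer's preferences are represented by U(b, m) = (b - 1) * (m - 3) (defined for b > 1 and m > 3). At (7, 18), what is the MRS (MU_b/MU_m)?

MU_b = (m−3), MU_m = (b−1).
MRS = (m−3)/(b−1).
At (7, 18): MRS = 2.5.
That is, one extra unit of b is worth 2.5 units of m at the margin.

MRS = 2.5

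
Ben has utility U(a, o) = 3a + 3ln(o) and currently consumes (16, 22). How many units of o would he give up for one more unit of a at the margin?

MU_a = 3, MU_o = 3/o.
MRS = 3 ÷ (3/o).
At (16, 22): MRS = 22.
The indifference curve has slope −22 at this bundle.

MRS = 22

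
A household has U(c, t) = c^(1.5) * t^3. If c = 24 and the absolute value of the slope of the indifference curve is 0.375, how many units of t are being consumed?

MU_c = 1.5·√c·t^3 and MU_t = 3·c^(1.5)·t^2.
MRS = MU_c/MU_t = (0.5)·t/c.
Substitute c = 24: MRS = t/48. Setting t/48 = 0.375 gives t = 0.375·48 = 18.

t = 18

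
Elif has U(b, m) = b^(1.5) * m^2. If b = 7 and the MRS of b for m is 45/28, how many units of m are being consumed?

m = 15

MU_b = 1.5·√b·m^2 and MU_m = 2·b^(1.5)·m.
MRS = MU_b/MU_m = (0.75)·m/b.
Substitute b = 7: MRS = m/(28/3). Setting m/(28/3) = 45/28 gives m = (45/28)·(28/3) = 15.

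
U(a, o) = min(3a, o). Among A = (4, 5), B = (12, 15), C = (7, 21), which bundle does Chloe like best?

Bundle C

Evaluate utility at each bundle:
U(A) = 5.
U(B) = 15.
U(C) = 21.
Highest utility is C, so C ≻ B ≻ A.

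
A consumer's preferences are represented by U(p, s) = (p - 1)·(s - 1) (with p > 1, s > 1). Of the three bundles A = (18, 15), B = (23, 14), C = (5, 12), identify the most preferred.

Bundle B

Evaluate utility at each bundle:
U(A) = 238.
U(B) = 286.
U(C) = 44.
Highest utility is B, so B ≻ A ≻ C.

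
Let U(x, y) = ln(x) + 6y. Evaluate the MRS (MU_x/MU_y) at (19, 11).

MU_x = 1/x, MU_y = 6.
MRS = 1/x ÷ 6.
At (19, 11): MRS = 1/114.
So at (19, 11) the consumer would give up 1/114 units of y for one more unit of x.

MRS = 1/114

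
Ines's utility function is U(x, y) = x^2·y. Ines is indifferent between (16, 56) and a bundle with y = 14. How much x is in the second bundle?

x = 32

U(16, 56) = 14336.
Set U(x, 14) = 14336 and solve.
With y = 14: x^2 = 14336/14 = 1024; taking the square root, x = 32.
Check: U(32, 14) = 14336.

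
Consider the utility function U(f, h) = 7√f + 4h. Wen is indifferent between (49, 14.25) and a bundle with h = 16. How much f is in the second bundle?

f = 36

U(49, 14.25) = 106.
Set U(f, 16) = 106 and solve.
With h = 16: 7√f = 106 − 4·16 = 42, so √f = 6 and f = 36.
Check: U(36, 16) = 106.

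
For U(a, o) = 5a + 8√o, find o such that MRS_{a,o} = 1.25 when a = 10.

o = 1

MU_a = 5, MU_o = 8/(2√o).
MRS = 5 ÷ (8/(2√o)).
MRS depends only on o: 1.25·√o = 1.25 ⇒ √o = 1.25/1.25 = 1 ⇒ o = 1.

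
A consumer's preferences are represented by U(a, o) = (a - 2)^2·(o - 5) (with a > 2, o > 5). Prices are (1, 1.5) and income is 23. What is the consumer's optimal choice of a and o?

MU_a = 2·(a−2)·(o−5), MU_o = (a−2)^2.
MRS = (2/1)·(o−5)/(a−2).
Tangency: set MRS = p_a/p_o = 1/1.5 = 2/3.
So (2/1)·(o − 5)/(a − 2) = 2/3, i.e. (o − 5) = (1/3)·(a − 2).
Rewrite the budget in excess-of-subsistence terms: 1·(a − 2) + 1.5·(o − 5) = 23 − 1·2 − 1.5·5 = 13.5.
Substituting, 1.5·(a − 2) = 13.5, so a − 2 = 9 and a* = 11.
Then o − 5 = (1/3)·9 = 3, so o* = 8.

a* = 11, o* = 8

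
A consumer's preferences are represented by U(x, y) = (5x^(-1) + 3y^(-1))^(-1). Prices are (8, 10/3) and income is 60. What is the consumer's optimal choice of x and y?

For CES with ρ = -1, MRS = (5/3)·(y/x)^2.
Tangency: set MRS = p_x/p_y = 8/(10/3) = 2.4.
So (y/x)^2 = 36/25; taking the square root, y/x = 1.2, i.e. y = 1.2·x.
Substitute into the budget 8·x + (10/3)·y = 60: 12·x = 60, so x* = 5 and y* = 1.2·5 = 6.

x* = 5, y* = 6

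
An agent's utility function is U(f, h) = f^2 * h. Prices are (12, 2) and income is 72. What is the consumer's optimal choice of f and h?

MU_f = 2·f·h and MU_h = f^2.
MRS = MU_f/MU_h = (2/1)·h/f.
Tangency: set MRS = p_f/p_h = 12/2 = 6.
So (2/1)·h/f = 6, i.e. h = 3·f.
Substitute into the budget 12·f + 2·h = 72: 18·f = 72, so f* = 4.
Then h* = 3·4 = 12.

f* = 4, h* = 12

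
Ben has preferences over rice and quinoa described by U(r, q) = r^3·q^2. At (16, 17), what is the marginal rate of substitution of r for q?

MU_r = 3·r^2·q^2 and MU_q = 2·r^3·q.
MRS = MU_r/MU_q = (3/2)·q/r.
At (16, 17): MRS = 51/32.
The indifference curve has slope −51/32 at this bundle.

MRS = 51/32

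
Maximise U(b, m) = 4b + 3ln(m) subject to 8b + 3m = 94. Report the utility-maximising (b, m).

MU_b = 4, MU_m = 3/m.
MRS = 4 ÷ (3/m).
Tangency: set MRS = p_b/p_m = 8/3.
MRS depends only on m: (4/3)·m = 8/3 ⇒ m* = (8/3)/(4/3) = 2.
From the budget, 8·b = 94 − 3·2 = 88, so b* = 11.

b* = 11, m* = 2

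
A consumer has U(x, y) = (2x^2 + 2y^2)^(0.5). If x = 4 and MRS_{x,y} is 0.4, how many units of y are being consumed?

y = 10

For CES with ρ = 2, MRS = (y/x)^(-1).
Setting (y/4)^(-1) = 0.4 gives y/4 = 2.5 and y = 10.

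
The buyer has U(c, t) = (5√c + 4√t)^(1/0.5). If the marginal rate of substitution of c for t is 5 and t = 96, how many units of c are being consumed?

c = 6

For CES with ρ = 0.5, MRS = (5/4)·√(t/c).
Setting (5/4)·√(96/c) = 5 gives √(96/c) = 4, so 96/c = 16 and c = 6.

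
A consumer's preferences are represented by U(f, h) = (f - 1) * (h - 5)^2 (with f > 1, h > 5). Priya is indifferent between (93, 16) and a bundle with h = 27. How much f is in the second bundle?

U(93, 16) = 11132.
Set U(f, 27) = 11132 and solve.
With h = 27: (27 − 5)^2 = 484, so (f − 1) = 11132/484 = 23.
So f = 1 + 23 = 24.
Check: U(24, 27) = 11132.

f = 24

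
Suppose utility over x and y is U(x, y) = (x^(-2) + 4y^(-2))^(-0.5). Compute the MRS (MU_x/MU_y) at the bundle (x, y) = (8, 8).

MRS = 0.25

For CES with ρ = -2, MRS = (1/4)·(y/x)^3.
At (8, 8): MRS = 0.25.
So at (8, 8) the consumer would give up 0.25 units of y for one more unit of x.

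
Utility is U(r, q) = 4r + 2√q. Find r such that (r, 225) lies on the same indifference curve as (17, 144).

r = 15.5

U(17, 144) = 92.
Set U(r, 225) = 92 and solve.
With q = 225: √225 = 15, so 4r = 92 − 2·15 = 62 and r = 15.5.
Check: U(15.5, 225) = 92.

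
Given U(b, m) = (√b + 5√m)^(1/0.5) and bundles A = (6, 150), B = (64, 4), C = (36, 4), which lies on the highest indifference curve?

Bundle A

Evaluate utility at each bundle:
U(A) = 4056.000.
U(B) = 324.000.
U(C) = 256.000.
Highest utility is A, so A ≻ B ≻ C.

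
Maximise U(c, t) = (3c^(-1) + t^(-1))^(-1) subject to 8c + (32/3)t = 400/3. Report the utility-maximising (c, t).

c* = 10, t* = 5

For CES with ρ = -1, MRS = (3/1)·(t/c)^2.
Tangency: set MRS = p_c/p_t = 8/(32/3) = 0.75.
So (t/c)^2 = 0.25; taking the square root, t/c = 0.5, i.e. t = 0.5·c.
Substitute into the budget 8·c + (32/3)·t = 400/3: (40/3)·c = 400/3, so c* = 10 and t* = 0.5·10 = 5.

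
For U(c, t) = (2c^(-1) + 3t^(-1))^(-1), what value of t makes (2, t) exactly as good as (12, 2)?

U depends on (c, t) only through S = 2c^(-1) + 3t^(-1), so equal utility means equal S. At (12, 2): S = 5/3.
With c = 2: 2·2^(-1) = 1, so 3t^(-1) = 5/3 − 1 = 2/3, i.e. t^(-1) = 2/9.
Hence t = 1/(2/9) = 4.5.
Check: U(2, 4.5) = 0.6.

t = 4.5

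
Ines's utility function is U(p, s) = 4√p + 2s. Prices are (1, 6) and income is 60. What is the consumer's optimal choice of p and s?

p* = 36, s* = 4

MU_p = 4/(2√p), MU_s = 2.
MRS = 4/(2√p) ÷ 2.
Tangency: set MRS = p_p/p_s = 1/6.
MRS depends only on p: 1/√p = 1/6 ⇒ √p = 1/(1/6) = 6 ⇒ p* = 36.
From the budget, 6·s = 60 − 1·36 = 24, so s* = 4.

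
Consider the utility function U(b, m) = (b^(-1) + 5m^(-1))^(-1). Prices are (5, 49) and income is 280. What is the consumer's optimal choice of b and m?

For CES with ρ = -1, MRS = (1/5)·(m/b)^2.
Tangency: set MRS = p_b/p_m = 5/49.
So (m/b)^2 = 25/49; taking the square root, m/b = 5/7, i.e. m = (5/7)·b.
Substitute into the budget 5·b + 49·m = 280: 40·b = 280, so b* = 7 and m* = (5/7)·7 = 5.

b* = 7, m* = 5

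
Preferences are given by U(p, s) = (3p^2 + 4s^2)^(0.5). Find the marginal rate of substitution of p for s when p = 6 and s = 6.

MRS = 0.75

For CES with ρ = 2, MRS = (3/4)·(s/p)^(-1).
At (6, 6): MRS = 0.75.
That is, one extra unit of p is worth 0.75 units of s at the margin.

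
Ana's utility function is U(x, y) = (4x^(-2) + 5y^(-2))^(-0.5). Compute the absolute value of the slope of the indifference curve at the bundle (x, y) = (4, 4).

MRS = 0.8

For CES with ρ = -2, MRS = (4/5)·(y/x)^3.
At (4, 4): MRS = 0.8.
The indifference curve has slope −0.8 at this bundle.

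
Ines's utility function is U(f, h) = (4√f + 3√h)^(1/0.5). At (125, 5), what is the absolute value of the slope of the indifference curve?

For CES with ρ = 0.5, MRS = (4/3)·√(h/f).
At (125, 5): MRS = 4/15.
The indifference curve has slope −4/15 at this bundle.

MRS = 4/15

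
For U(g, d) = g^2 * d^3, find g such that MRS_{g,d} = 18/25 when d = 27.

MU_g = 2·g·d^3 and MU_d = 3·g^2·d^2.
MRS = MU_g/MU_d = (2/3)·d/g.
Substitute d = 27: MRS = 18/g. Setting 18/g = 18/25 gives g = 18/(18/25) = 25.

g = 25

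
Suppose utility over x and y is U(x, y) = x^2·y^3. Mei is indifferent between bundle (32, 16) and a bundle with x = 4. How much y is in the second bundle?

y = 64

U(32, 16) = 4194304.
Set U(4, y) = 4194304 and solve.
With x = 4: 4^2 = 16, so y^3 = 4194304/16 = 262144; taking the cube root, y = 64.
Check: U(4, 64) = 4194304.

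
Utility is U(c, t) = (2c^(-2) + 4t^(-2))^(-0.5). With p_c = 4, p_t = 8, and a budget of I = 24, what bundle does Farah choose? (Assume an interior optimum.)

For CES with ρ = -2, MRS = (2/4)·(t/c)^3.
Tangency: set MRS = p_c/p_t = 4/8 = 0.5.
So (t/c)^3 = 1; taking the cube root, t/c = 1, i.e. t = c.
Substitute into the budget 4·c + 8·t = 24: 12·c = 24, so c* = 2 and t* = 2.

c* = 2, t* = 2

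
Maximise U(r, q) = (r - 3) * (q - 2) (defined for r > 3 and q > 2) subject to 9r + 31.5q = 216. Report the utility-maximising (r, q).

MU_r = (q−2), MU_q = (r−3).
MRS = (q−2)/(r−3).
Tangency: set MRS = p_r/p_q = 9/31.5 = 2/7.
So (q − 2)/(r − 3) = 2/7, i.e. (q − 2) = (2/7)·(r − 3).
Rewrite the budget in excess-of-subsistence terms: 9·(r − 3) + 31.5·(q − 2) = 216 − 9·3 − 31.5·2 = 126.
Substituting, 18·(r − 3) = 126, so r − 3 = 7 and r* = 10.
Then q − 2 = (2/7)·7 = 2, so q* = 4.

r* = 10, q* = 4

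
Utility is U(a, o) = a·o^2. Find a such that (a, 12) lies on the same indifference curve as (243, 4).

a = 27

U(243, 4) = 3888.
Set U(a, 12) = 3888 and solve.
With o = 12: 12^2 = 144, so a = 3888/144 = 27.
Check: U(27, 12) = 3888.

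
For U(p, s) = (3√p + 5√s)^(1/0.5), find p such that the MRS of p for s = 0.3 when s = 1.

p = 4

For CES with ρ = 0.5, MRS = (3/5)·√(s/p).
Setting (3/5)·√(1/p) = 0.3 gives √(1/p) = 0.5, so 1/p = 0.25 and p = 4.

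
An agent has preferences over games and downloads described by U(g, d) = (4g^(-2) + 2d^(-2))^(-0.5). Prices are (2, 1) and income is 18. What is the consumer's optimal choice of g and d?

For CES with ρ = -2, MRS = (4/2)·(d/g)^3.
Tangency: set MRS = p_g/p_d = 2/1 = 2.
So (d/g)^3 = 1; taking the cube root, d/g = 1, i.e. d = g.
Substitute into the budget 2·g + 1·d = 18: 3·g = 18, so g* = 6 and d* = 6.

g* = 6, d* = 6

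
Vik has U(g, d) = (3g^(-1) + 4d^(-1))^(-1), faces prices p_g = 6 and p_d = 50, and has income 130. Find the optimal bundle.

For CES with ρ = -1, MRS = (3/4)·(d/g)^2.
Tangency: set MRS = p_g/p_d = 6/50 = 3/25.
So (d/g)^2 = 4/25; taking the square root, d/g = 0.4, i.e. d = 0.4·g.
Substitute into the budget 6·g + 50·d = 130: 26·g = 130, so g* = 5 and d* = 0.4·5 = 2.

g* = 5, d* = 2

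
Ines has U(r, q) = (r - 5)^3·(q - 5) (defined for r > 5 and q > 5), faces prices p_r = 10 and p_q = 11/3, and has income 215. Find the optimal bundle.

r* = 16, q* = 15

MU_r = 3·(r−5)^2·(q−5), MU_q = (r−5)^3.
MRS = (3/1)·(q−5)/(r−5).
Tangency: set MRS = p_r/p_q = 10/(11/3) = 30/11.
So (3/1)·(q − 5)/(r − 5) = 30/11, i.e. (q − 5) = (10/11)·(r − 5).
Rewrite the budget in excess-of-subsistence terms: 10·(r − 5) + (11/3)·(q − 5) = 215 − 10·5 − (11/3)·5 = 440/3.
Substituting, (40/3)·(r − 5) = 440/3, so r − 5 = 11 and r* = 16.
Then q − 5 = (10/11)·11 = 10, so q* = 15.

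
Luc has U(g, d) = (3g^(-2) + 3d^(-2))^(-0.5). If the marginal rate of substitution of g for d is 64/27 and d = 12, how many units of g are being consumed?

For CES with ρ = -2, MRS = (d/g)^3.
Setting (12/g)^3 = 64/27 gives 12/g = 4/3 and g = 9.

g = 9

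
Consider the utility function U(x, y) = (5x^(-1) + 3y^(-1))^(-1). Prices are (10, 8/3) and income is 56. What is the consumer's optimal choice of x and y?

For CES with ρ = -1, MRS = (5/3)·(y/x)^2.
Tangency: set MRS = p_x/p_y = 10/(8/3) = 3.75.
So (y/x)^2 = 2.25; taking the square root, y/x = 1.5, i.e. y = 1.5·x.
Substitute into the budget 10·x + (8/3)·y = 56: 14·x = 56, so x* = 4 and y* = 1.5·4 = 6.

x* = 4, y* = 6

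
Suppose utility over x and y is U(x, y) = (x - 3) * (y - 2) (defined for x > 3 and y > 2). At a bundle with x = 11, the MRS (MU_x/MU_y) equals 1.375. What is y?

y = 13

MU_x = (y−2), MU_y = (x−3).
MRS = (y−2)/(x−3).
Substitute x = 11: MRS = (y − 2)/8. Setting this equal to 1.375 gives y − 2 = 1.375·8 = 11, so y = 13.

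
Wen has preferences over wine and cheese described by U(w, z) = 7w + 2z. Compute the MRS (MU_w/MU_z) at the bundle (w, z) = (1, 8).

MU_w = 7, MU_z = 2, so MRS = 7/2 = 3.5 at every bundle.
At (1, 8): MRS = 3.5.
That is, one extra unit of w is worth 3.5 units of z at the margin.

MRS = 3.5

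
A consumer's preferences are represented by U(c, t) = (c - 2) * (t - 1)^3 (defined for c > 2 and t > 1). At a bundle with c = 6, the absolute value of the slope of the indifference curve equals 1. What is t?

t = 13

MU_c = (t−1)^3, MU_t = 3·(c−2)·(t−1)^2.
MRS = (1/3)·(t−1)/(c−2).
Substitute c = 6: MRS = (t − 1)/12. Setting this equal to 1 gives t − 1 = 1·12 = 12, so t = 13.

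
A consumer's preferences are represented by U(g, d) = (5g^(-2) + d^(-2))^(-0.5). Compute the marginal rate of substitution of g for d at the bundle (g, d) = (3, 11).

For CES with ρ = -2, MRS = (5/1)·(d/g)^3.
At (3, 11): MRS = 6655/27.
That is, one extra unit of g is worth 6655/27 units of d at the margin.

MRS = 6655/27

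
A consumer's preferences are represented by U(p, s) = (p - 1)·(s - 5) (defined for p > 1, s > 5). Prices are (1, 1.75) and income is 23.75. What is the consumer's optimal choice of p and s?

p* = 8, s* = 9

MU_p = (s−5), MU_s = (p−1).
MRS = (s−5)/(p−1).
Tangency: set MRS = p_p/p_s = 1/1.75 = 4/7.
So (s − 5)/(p − 1) = 4/7, i.e. (s − 5) = (4/7)·(p − 1).
Rewrite the budget in excess-of-subsistence terms: 1·(p − 1) + 1.75·(s − 5) = 23.75 − 1·1 − 1.75·5 = 14.
Substituting, 2·(p − 1) = 14, so p − 1 = 7 and p* = 8.
Then s − 5 = (4/7)·7 = 4, so s* = 9.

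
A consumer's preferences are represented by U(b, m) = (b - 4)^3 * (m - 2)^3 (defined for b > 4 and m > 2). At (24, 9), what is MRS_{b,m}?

MU_b = 3·(b−4)^2·(m−2)^3, MU_m = 3·(b−4)^3·(m−2)^2.
MRS = (m−2)/(b−4).
At (24, 9): MRS = 0.35.
That is, one extra unit of b is worth 0.35 units of m at the margin.

MRS = 0.35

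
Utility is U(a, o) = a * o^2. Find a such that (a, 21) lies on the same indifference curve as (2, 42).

U(2, 42) = 3528.
Set U(a, 21) = 3528 and solve.
With o = 21: 21^2 = 441, so a = 3528/441 = 8.
Check: U(8, 21) = 3528.

a = 8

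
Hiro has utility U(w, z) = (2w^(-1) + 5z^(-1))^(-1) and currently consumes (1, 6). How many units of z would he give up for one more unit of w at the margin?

For CES with ρ = -1, MRS = (2/5)·(z/w)^2.
At (1, 6): MRS = 14.4.
So at (1, 6) the consumer would give up 14.4 units of z for one more unit of w.

MRS = 14.4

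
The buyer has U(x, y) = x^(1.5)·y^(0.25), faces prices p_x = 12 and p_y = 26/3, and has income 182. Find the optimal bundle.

MU_x = 1.5·√x·y^(0.25) and MU_y = 0.25·x^(1.5)·y^(-0.75).
MRS = MU_x/MU_y = (6)·y/x.
Tangency: set MRS = p_x/p_y = 12/(26/3) = 18/13.
So (6)·y/x = 18/13, i.e. y = (3/13)·x.
Substitute into the budget 12·x + (26/3)·y = 182: 14·x = 182, so x* = 13.
Then y* = (3/13)·13 = 3.

x* = 13, y* = 3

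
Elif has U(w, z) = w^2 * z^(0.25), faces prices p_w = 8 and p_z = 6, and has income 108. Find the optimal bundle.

MU_w = 2·w·z^(0.25) and MU_z = 0.25·w^2·z^(-0.75).
MRS = MU_w/MU_z = (8)·z/w.
Tangency: set MRS = p_w/p_z = 8/6 = 4/3.
So (8)·z/w = 4/3, i.e. z = (1/6)·w.
Substitute into the budget 8·w + 6·z = 108: 9·w = 108, so w* = 12.
Then z* = (1/6)·12 = 2.

w* = 12, z* = 2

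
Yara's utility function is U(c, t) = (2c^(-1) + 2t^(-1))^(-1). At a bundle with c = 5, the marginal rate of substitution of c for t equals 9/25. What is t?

t = 3

For CES with ρ = -1, MRS = (t/c)^2.
Setting (t/5)^2 = 9/25 gives t/5 = 0.6 and t = 3.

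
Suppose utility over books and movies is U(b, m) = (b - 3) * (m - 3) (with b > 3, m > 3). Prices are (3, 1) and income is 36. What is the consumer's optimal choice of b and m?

MU_b = (m−3), MU_m = (b−3).
MRS = (m−3)/(b−3).
Tangency: set MRS = p_b/p_m = 3/1 = 3.
So (m − 3)/(b − 3) = 3, i.e. (m − 3) = 3·(b − 3).
Rewrite the budget in excess-of-subsistence terms: 3·(b − 3) + 1·(m − 3) = 36 − 3·3 − 1·3 = 24.
Substituting, 6·(b − 3) = 24, so b − 3 = 4 and b* = 7.
Then m − 3 = 3·4 = 12, so m* = 15.

b* = 7, m* = 15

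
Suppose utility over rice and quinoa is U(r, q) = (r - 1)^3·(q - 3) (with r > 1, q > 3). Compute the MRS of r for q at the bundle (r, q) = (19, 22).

MU_r = 3·(r−1)^2·(q−3), MU_q = (r−1)^3.
MRS = (3/1)·(q−3)/(r−1).
At (19, 22): MRS = 19/6.
That is, one extra unit of r is worth 19/6 units of q at the margin.

MRS = 19/6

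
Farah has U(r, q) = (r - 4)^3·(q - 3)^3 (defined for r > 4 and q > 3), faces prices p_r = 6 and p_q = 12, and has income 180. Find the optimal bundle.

r* = 14, q* = 8

MU_r = 3·(r−4)^2·(q−3)^3, MU_q = 3·(r−4)^3·(q−3)^2.
MRS = (q−3)/(r−4).
Tangency: set MRS = p_r/p_q = 6/12 = 0.5.
So (q − 3)/(r − 4) = 0.5, i.e. (q − 3) = 0.5·(r − 4).
Rewrite the budget in excess-of-subsistence terms: 6·(r − 4) + 12·(q − 3) = 180 − 6·4 − 12·3 = 120.
Substituting, 12·(r − 4) = 120, so r − 4 = 10 and r* = 14.
Then q − 3 = 0.5·10 = 5, so q* = 8.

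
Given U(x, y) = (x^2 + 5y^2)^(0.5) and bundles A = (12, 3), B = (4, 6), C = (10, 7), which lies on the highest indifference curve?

Bundle C

Evaluate utility at each bundle:
U(A) = 13.748.
U(B) = 14.000.
U(C) = 18.574.
Highest utility is C, so C ≻ B ≻ A.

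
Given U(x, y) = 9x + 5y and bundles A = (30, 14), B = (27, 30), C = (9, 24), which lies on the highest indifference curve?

Bundle B

Evaluate utility at each bundle:
U(A) = 340.
U(B) = 393.
U(C) = 201.
Highest utility is B, so B ≻ A ≻ C.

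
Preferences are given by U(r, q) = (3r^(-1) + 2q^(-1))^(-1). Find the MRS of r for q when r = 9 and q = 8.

MRS = 32/27

For CES with ρ = -1, MRS = (3/2)·(q/r)^2.
At (9, 8): MRS = 32/27.
That is, one extra unit of r is worth 32/27 units of q at the margin.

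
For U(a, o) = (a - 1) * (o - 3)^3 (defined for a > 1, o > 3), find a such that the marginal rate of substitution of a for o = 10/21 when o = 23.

MU_a = (o−3)^3, MU_o = 3·(a−1)·(o−3)^2.
MRS = (1/3)·(o−3)/(a−1).
Substitute o = 23: MRS = (20/3)/(a − 1). Setting this equal to 10/21 gives a − 1 = (20/3)/(10/21) = 14, so a = 15.

a = 15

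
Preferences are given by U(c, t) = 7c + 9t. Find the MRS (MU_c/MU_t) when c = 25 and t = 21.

MRS = 7/9

MU_c = 7, MU_t = 9, so MRS = 7/9 at every bundle.
At (25, 21): MRS = 7/9.
The indifference curve has slope −7/9 at this bundle.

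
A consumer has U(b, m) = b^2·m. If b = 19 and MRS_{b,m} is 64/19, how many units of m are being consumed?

MU_b = 2·b·m and MU_m = b^2.
MRS = MU_b/MU_m = (2/1)·m/b.
Substitute b = 19: MRS = m/9.5. Setting m/9.5 = 64/19 gives m = (64/19)·9.5 = 32.

m = 32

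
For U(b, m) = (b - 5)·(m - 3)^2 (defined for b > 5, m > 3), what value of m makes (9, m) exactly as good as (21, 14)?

m = 25

U(21, 14) = 1936.
Set U(9, m) = 1936 and solve.
With b = 9: (9 − 5) = 4, so (m − 3)^2 = 1936/4 = 484.
Taking the square root (with m > 3): m − 3 = 22, so m = 25.
Check: U(9, 25) = 1936.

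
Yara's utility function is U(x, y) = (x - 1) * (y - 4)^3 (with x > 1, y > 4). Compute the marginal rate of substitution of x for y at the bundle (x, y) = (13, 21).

MRS = 17/36

MU_x = (y−4)^3, MU_y = 3·(x−1)·(y−4)^2.
MRS = (1/3)·(y−4)/(x−1).
At (13, 21): MRS = 17/36.
That is, one extra unit of x is worth 17/36 units of y at the margin.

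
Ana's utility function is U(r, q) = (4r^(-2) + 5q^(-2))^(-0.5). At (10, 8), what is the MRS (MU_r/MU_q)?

For CES with ρ = -2, MRS = (4/5)·(q/r)^3.
At (10, 8): MRS = 256/625.
So at (10, 8) the consumer would give up 256/625 units of q for one more unit of r.

MRS = 256/625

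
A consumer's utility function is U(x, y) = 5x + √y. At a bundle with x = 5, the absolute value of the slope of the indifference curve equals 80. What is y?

y = 64

MU_x = 5, MU_y = 1/(2√y).
MRS = 5 ÷ (1/(2√y)).
MRS depends only on y: 10·√y = 80 ⇒ √y = 80/10 = 8 ⇒ y = 64.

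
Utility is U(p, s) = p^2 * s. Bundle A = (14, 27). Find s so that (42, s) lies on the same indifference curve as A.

U(14, 27) = 5292.
Set U(42, s) = 5292 and solve.
With p = 42: 42^2 = 1764, so s = 5292/1764 = 3.
Check: U(42, 3) = 5292.

s = 3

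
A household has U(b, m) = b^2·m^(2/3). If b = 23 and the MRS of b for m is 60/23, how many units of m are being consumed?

m = 20

MU_b = 2·b·m^(2/3) and MU_m = 2/3·b^2·m^(-1/3).
MRS = MU_b/MU_m = (3)·m/b.
Substitute b = 23: MRS = m/(23/3). Setting m/(23/3) = 60/23 gives m = (60/23)·(23/3) = 20.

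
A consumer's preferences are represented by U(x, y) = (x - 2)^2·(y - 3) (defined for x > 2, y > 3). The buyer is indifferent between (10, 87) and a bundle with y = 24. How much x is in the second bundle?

x = 18

U(10, 87) = 5376.
Set U(x, 24) = 5376 and solve.
With y = 24: (24 − 3) = 21, so (x − 2)^2 = 5376/21 = 256.
Taking the square root (with x > 2): x − 2 = 16, so x = 18.
Check: U(18, 24) = 5376.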